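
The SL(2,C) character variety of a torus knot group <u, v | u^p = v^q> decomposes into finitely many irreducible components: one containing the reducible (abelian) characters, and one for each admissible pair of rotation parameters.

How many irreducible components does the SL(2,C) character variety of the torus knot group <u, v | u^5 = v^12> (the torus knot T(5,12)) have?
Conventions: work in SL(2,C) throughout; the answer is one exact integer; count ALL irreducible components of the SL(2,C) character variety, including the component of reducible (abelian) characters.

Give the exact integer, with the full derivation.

23

Gamma = < u, v | u^5 = v^12 > (torus knot T(5,12)); the central element u^5 = v^12 acts as +I or -I in any irreducible SL(2,C) representation.
This locks tr(u) to 2*cos(pi*alpha/5), alpha in 1..4, and tr(v) to 2*cos(pi*beta/12), beta in 1..11, on each component of irreducible characters.
Consistency of u^5 = (-1)^alpha I with v^12 = (-1)^beta I forces alpha = beta (mod 2).
Enumerate parity-matched pairs: 2*6 odd-odd plus 2*5 even-even gives 22.
Total: 22 irreducible-character components + 1 reducible (abelian) component = 23.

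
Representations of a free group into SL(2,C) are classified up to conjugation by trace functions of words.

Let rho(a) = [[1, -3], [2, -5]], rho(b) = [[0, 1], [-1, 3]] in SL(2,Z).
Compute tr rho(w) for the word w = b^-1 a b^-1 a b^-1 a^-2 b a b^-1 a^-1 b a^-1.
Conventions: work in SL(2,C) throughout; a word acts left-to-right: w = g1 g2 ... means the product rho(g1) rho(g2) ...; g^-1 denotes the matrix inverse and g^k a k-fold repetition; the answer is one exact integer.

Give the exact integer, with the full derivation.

-20

rho(b^-1) = [[3, -1], [1, 0]]
... * rho(a) = [[1, -3], [2, -5]]  ->  [[1, -4], [1, -3]]
... * rho(b^-1) = [[3, -1], [1, 0]]  ->  [[-1, -1], [0, -1]]
... * rho(a) = [[1, -3], [2, -5]]  ->  [[-3, 8], [-2, 5]]
... * rho(b^-1) = [[3, -1], [1, 0]]  ->  [[-1, 3], [-1, 2]]
... * rho(a^-1) = [[-5, 3], [-2, 1]]  ->  [[-1, 0], [1, -1]]
... * rho(a^-1) = [[-5, 3], [-2, 1]]  ->  [[5, -3], [-3, 2]]
... * rho(b) = [[0, 1], [-1, 3]]  ->  [[3, -4], [-2, 3]]
... * rho(a) = [[1, -3], [2, -5]]  ->  [[-5, 11], [4, -9]]
... * rho(b^-1) = [[3, -1], [1, 0]]  ->  [[-4, 5], [3, -4]]
... * rho(a^-1) = [[-5, 3], [-2, 1]]  ->  [[10, -7], [-7, 5]]
... * rho(b) = [[0, 1], [-1, 3]]  ->  [[7, -11], [-5, 8]]
... * rho(a^-1) = [[-5, 3], [-2, 1]]  ->  [[-13, 10], [9, -7]]
tr = -13 + -7 = -20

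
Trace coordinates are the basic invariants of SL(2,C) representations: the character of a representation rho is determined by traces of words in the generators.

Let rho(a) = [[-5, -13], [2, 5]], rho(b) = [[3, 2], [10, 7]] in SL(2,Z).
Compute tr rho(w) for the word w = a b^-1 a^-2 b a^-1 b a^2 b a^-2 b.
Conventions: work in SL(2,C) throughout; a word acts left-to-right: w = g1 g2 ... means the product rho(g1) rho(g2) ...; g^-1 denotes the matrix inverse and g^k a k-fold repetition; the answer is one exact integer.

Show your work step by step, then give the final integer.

-970

rho(a) = [[-5, -13], [2, 5]]
... * rho(b^-1) = [[7, -2], [-10, 3]]  ->  [[95, -29], [-36, 11]]
... * rho(a^-1) = [[5, 13], [-2, -5]]  ->  [[533, 1380], [-202, -523]]
... * rho(a^-1) = [[5, 13], [-2, -5]]  ->  [[-95, 29], [36, -11]]
... * rho(b) = [[3, 2], [10, 7]]  ->  [[5, 13], [-2, -5]]
... * rho(a^-1) = [[5, 13], [-2, -5]]  ->  [[-1, 0], [0, -1]]
... * rho(b) = [[3, 2], [10, 7]]  ->  [[-3, -2], [-10, -7]]
... * rho(a) = [[-5, -13], [2, 5]]  ->  [[11, 29], [36, 95]]
... * rho(a) = [[-5, -13], [2, 5]]  ->  [[3, 2], [10, 7]]
... * rho(b) = [[3, 2], [10, 7]]  ->  [[29, 20], [100, 69]]
... * rho(a^-1) = [[5, 13], [-2, -5]]  ->  [[105, 277], [362, 955]]
... * rho(a^-1) = [[5, 13], [-2, -5]]  ->  [[-29, -20], [-100, -69]]
... * rho(b) = [[3, 2], [10, 7]]  ->  [[-287, -198], [-990, -683]]
tr = -287 + -683 = -970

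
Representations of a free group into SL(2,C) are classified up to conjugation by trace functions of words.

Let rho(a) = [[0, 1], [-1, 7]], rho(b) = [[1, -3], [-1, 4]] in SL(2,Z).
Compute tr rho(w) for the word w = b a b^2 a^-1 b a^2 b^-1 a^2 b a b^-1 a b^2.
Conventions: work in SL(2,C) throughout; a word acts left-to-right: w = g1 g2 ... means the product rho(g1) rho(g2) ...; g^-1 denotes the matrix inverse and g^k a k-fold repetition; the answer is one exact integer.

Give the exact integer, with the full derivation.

9052681325

rho(b) = [[1, -3], [-1, 4]]
... * rho(a) = [[0, 1], [-1, 7]]  ->  [[3, -20], [-4, 27]]
... * rho(b) = [[1, -3], [-1, 4]]  ->  [[23, -89], [-31, 120]]
... * rho(b) = [[1, -3], [-1, 4]]  ->  [[112, -425], [-151, 573]]
... * rho(a^-1) = [[7, -1], [1, 0]]  ->  [[359, -112], [-484, 151]]
... * rho(b) = [[1, -3], [-1, 4]]  ->  [[471, -1525], [-635, 2056]]
... * rho(a) = [[0, 1], [-1, 7]]  ->  [[1525, -10204], [-2056, 13757]]
... * rho(a) = [[0, 1], [-1, 7]]  ->  [[10204, -69903], [-13757, 94243]]
... * rho(b^-1) = [[4, 3], [1, 1]]  ->  [[-29087, -39291], [39215, 52972]]
... * rho(a) = [[0, 1], [-1, 7]]  ->  [[39291, -304124], [-52972, 410019]]
... * rho(a) = [[0, 1], [-1, 7]]  ->  [[304124, -2089577], [-410019, 2817161]]
... * rho(b) = [[1, -3], [-1, 4]]  ->  [[2393701, -9270680], [-3227180, 12498701]]
... * rho(a) = [[0, 1], [-1, 7]]  ->  [[9270680, -62501059], [-12498701, 84263727]]
... * rho(b^-1) = [[4, 3], [1, 1]]  ->  [[-25418339, -34689019], [34268923, 46767624]]
... * rho(a) = [[0, 1], [-1, 7]]  ->  [[34689019, -268241472], [-46767624, 361642291]]
... * rho(b) = [[1, -3], [-1, 4]]  ->  [[302930491, -1177032945], [-408409915, 1586872036]]
... * rho(b) = [[1, -3], [-1, 4]]  ->  [[1479963436, -5616923253], [-1995281951, 7572717889]]
tr = 1479963436 + 7572717889 = 9052681325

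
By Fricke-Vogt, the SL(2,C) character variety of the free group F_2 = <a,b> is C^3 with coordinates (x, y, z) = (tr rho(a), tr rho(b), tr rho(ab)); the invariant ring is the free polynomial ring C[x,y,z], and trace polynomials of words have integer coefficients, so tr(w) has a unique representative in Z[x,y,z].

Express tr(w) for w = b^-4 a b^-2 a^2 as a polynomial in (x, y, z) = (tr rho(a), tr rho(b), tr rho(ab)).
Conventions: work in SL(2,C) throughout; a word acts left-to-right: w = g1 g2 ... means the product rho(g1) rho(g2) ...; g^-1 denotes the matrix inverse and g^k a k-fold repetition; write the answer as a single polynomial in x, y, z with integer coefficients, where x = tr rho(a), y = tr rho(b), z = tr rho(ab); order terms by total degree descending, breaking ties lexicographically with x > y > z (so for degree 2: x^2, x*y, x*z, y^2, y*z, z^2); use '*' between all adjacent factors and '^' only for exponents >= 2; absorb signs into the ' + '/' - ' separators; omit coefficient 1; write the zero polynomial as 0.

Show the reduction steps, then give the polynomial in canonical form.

x^3*y^6 - 2*x^2*y^5*z - 4*x^3*y^4 - x*y^6 + x*y^4*z^2 + 6*x^2*y^3*z + y^5*z + 4*x^3*y^2 + 5*x*y^4 - 2*x*y^2*z^2 - 3*x^2*y*z - 4*y^3*z - x^3 - 7*x*y^2 + 3*y*z + 3*x

so tr(a^2) = tr(a) tr(a) - tr(1)   [square of a] = x^2 - 2
reduce: tr(a^3) = tr(a) tr(a^2) - tr(a)   [square of a] = x^3 - 3*x
tr(b a^2) = tr(a) tr(b a) - tr(b)   [square of a] = x*z - y
tr(a^3 b) = tr(a) tr(b a^2) - tr(b a)   [square of a] = x^2*z - x*y - z
tr(a^3 b^-1) = tr(a^3) tr(b) - tr(a^3 b)   [inverse elimination on b] = x^3*y - x^2*z - 2*x*y + z
tr(a^2 b^-2 a) = tr(a^3 b^-1) tr(b) - tr(a^3)   [inverse elimination on b] = x^3*y^2 - x^2*y*z - x^3 - 2*x*y^2 + y*z + 3*x
tr(b a b a) = tr(b a) tr(b a) - tr(1)   [split at a repeated b] = z^2 - 2
so tr(b a b) = tr(b) tr(a b) - tr(a)   [square of b] = y*z - x
reduce: tr(a b a^2 b) = tr(a) tr(b a b a) - tr(b a b)   [square of a] = x*z^2 - y*z - x
reduce: tr(b^-1 a b a^2) = tr(a b a^2) tr(b) - tr(a b a^2 b)   [inverse elimination on b] = x^2*y*z - x*y^2 - x*z^2 + x
tr(a^2 b^-2 a b) = tr(b^-1 a b a^2) tr(b) - tr(b^-1 a b a^2 b)   [inverse elimination on b] = x^2*y^2*z - x*y^3 - x*y*z^2 - x^2*z + 2*x*y + z
reduce: tr(b^-1 a b^-1 a^2 b^-1) = tr(a^2 b^-2 a) tr(b) - tr(a^2 b^-2 a b)   [inverse elimination on b] = x^3*y^3 - 2*x^2*y^2*z - x^3*y - x*y^3 + x*y*z^2 + x^2*z + y^2*z + x*y - z
so tr(a b^-1 a^2 b) = tr(a^2 b a) tr(b) - tr(a^2 b a b)   [inverse elimination on b] = x^2*y*z - x*y^2 - x*z^2 + x
tr(b^-1 a b^-1 a^2) = tr(a b^-1 a^2) tr(b) - tr(a b^-1 a^2 b)   [inverse elimination on b] = x^3*y^2 - 2*x^2*y*z - x*y^2 + x*z^2 + y*z - x
tr(a b^-1 a^2 b^-3) = tr(b^-1 a b^-1 a^2 b^-1) tr(b) - tr(b^-1 a b^-1 a^2)   [inverse elimination on b] = x^3*y^4 - 2*x^2*y^3*z - 2*x^3*y^2 - x*y^4 + x*y^2*z^2 + 3*x^2*y*z + y^3*z + 2*x*y^2 - x*z^2 - 2*y*z + x
tr(a^2 b^-4 a b^-1) = tr(a b^-1 a^2 b^-3) tr(b) - tr(a b^-1 a^2 b^-2)   [inverse elimination on b] = x^3*y^5 - 2*x^2*y^4*z - 3*x^3*y^3 - x*y^5 + x*y^3*z^2 + 5*x^2*y^2*z + y^4*z + x^3*y + 3*x*y^3 - 2*x*y*z^2 - x^2*z - 3*y^2*z + z
tr(b^-1 a^3 b^-2) = tr(b^-1 a^3 b^-1) tr(b) - tr(b^-1 a^3)   [inverse elimination on b] = x^3*y^3 - x^2*y^2*z - 2*x^3*y - 2*x*y^3 + x^2*z + y^2*z + 5*x*y - z
so tr(a^2 b^-4 a) = tr(b^-1 a^3 b^-2) tr(b) - tr(b^-1 a^3 b^-1)   [inverse elimination on b] = x^3*y^4 - x^2*y^3*z - 3*x^3*y^2 - 2*x*y^4 + 2*x^2*y*z + y^3*z + x^3 + 7*x*y^2 - 2*y*z - 3*x
tr(b^-4 a b^-2 a^2) = tr(a^2 b^-4 a b^-1) tr(b) - tr(a^2 b^-4 a)   [inverse elimination on b] = x^3*y^6 - 2*x^2*y^5*z - 4*x^3*y^4 - x*y^6 + x*y^4*z^2 + 6*x^2*y^3*z + y^5*z + 4*x^3*y^2 + 5*x*y^4 - 2*x*y^2*z^2 - 3*x^2*y*z - 4*y^3*z - x^3 - 7*x*y^2 + 3*y*z + 3*x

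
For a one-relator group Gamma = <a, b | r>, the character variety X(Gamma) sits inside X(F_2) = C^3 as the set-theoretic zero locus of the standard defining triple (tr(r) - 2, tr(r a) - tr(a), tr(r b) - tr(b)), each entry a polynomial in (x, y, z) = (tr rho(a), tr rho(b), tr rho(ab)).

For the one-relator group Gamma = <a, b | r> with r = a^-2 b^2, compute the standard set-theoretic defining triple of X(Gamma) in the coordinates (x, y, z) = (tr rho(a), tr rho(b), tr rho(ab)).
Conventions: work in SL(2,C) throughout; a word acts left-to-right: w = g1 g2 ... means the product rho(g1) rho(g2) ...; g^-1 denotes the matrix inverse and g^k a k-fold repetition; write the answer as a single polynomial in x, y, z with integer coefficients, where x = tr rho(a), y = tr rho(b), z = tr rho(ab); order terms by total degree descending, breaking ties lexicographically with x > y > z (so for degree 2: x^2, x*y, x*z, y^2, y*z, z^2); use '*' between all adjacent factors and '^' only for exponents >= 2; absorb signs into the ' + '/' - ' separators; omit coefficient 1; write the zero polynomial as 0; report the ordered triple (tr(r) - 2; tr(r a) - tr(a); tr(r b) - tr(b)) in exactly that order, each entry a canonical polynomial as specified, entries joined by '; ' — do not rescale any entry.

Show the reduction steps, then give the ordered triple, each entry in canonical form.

x^2*y^2 - x*y*z - x^2 - y^2; x*y^2 - y*z - 2*x; x^2*y^3 - x*y^2*z - 2*x^2*y - y^3 + x*z + 2*y

tr(b^2) = tr(b) tr(b) - tr(1)   [square of b] = y^2 - 2
tr(b^2 a) = tr(b) tr(a b) - tr(a)   [square of b] = y*z - x
tr(a^-1 b^2) = tr(b^2) tr(a) - tr(b^2 a)   [inverse elimination on a] = x*y^2 - y*z - x
tr(a^-2 b^2) = tr(a^-1 b^2) tr(a) - tr(a^-1 b^2 a)   [inverse elimination on a] = x^2*y^2 - x*y*z - x^2 - y^2 + 2
tr(b^3) = tr(b) tr(b^2) - tr(b)   [square of b] = y^3 - 3*y
tr(b^3 a) = tr(b) tr(b a b) - tr(b a)   [square of b] = y^2*z - x*y - z
tr(a^-1 b^3) = tr(b^3) tr(a) - tr(b^3 a)   [inverse elimination on a] = x*y^3 - y^2*z - 2*x*y + z
tr(a^-2 b^3) = tr(a^-1 b^3) tr(a) - tr(a^-1 b^3 a)   [inverse elimination on a] = x^2*y^3 - x*y^2*z - 2*x^2*y - y^3 + x*z + 3*y
assemble the triple (tr(r) - 2; tr(r a) - x; tr(r b) - y)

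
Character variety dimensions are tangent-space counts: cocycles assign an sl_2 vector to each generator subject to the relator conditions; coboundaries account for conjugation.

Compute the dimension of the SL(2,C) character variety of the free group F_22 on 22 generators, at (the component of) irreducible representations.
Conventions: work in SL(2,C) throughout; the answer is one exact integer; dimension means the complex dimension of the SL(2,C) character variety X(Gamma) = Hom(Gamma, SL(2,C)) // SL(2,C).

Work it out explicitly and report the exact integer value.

63

Here Gamma is free of rank 22 — no relator constrains a cocycle.
So Z^1 = (sl_2)^22 in full: dim Z^1 = 66.
dim B^1 = 3: the coboundary map is injective because an irreducible image has centralizer 0 in sl_2.
dim X = dim H^1 = dim Z^1 - dim B^1 = 66 - 3 = 63.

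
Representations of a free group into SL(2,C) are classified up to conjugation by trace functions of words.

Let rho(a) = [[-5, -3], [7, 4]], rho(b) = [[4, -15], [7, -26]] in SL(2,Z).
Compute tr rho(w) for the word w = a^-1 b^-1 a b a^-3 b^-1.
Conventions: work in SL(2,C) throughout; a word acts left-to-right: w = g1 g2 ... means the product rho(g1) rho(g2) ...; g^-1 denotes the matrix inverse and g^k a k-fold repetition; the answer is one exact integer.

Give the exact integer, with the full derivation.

-22

rho(a^-1) = [[4, 3], [-7, -5]]
... * rho(b^-1) = [[-26, 15], [-7, 4]]  ->  [[-125, 72], [217, -125]]
... * rho(a) = [[-5, -3], [7, 4]]  ->  [[1129, 663], [-1960, -1151]]
... * rho(b) = [[4, -15], [7, -26]]  ->  [[9157, -34173], [-15897, 59326]]
... * rho(a^-1) = [[4, 3], [-7, -5]]  ->  [[275839, 198336], [-478870, -344321]]
... * rho(a^-1) = [[4, 3], [-7, -5]]  ->  [[-284996, -164163], [494767, 284995]]
... * rho(a^-1) = [[4, 3], [-7, -5]]  ->  [[9157, -34173], [-15897, 59326]]
... * rho(b^-1) = [[-26, 15], [-7, 4]]  ->  [[1129, 663], [-1960, -1151]]
tr = 1129 + -1151 = -22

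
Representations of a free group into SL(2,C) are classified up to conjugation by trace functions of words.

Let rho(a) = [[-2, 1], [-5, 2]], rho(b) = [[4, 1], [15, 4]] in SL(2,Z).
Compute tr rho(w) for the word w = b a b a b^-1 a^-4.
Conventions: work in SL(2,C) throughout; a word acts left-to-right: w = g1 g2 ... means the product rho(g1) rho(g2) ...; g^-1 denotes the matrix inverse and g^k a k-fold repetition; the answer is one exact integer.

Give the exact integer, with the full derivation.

rho(b) = [[4, 1], [15, 4]]
... * rho(a) = [[-2, 1], [-5, 2]]  ->  [[-13, 6], [-50, 23]]
... * rho(b) = [[4, 1], [15, 4]]  ->  [[38, 11], [145, 42]]
... * rho(a) = [[-2, 1], [-5, 2]]  ->  [[-131, 60], [-500, 229]]
... * rho(b^-1) = [[4, -1], [-15, 4]]  ->  [[-1424, 371], [-5435, 1416]]
... * rho(a^-1) = [[2, -1], [5, -2]]  ->  [[-993, 682], [-3790, 2603]]
... * rho(a^-1) = [[2, -1], [5, -2]]  ->  [[1424, -371], [5435, -1416]]
... * rho(a^-1) = [[2, -1], [5, -2]]  ->  [[993, -682], [3790, -2603]]
... * rho(a^-1) = [[2, -1], [5, -2]]  ->  [[-1424, 371], [-5435, 1416]]
tr = -1424 + 1416 = -8

-8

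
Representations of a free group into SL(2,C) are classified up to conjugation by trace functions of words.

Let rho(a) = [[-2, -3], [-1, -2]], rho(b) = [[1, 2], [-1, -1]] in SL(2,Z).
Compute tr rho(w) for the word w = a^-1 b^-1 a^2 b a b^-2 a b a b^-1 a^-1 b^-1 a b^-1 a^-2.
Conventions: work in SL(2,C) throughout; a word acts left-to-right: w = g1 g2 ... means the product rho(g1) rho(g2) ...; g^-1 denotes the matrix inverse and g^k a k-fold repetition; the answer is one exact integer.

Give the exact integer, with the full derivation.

-43679

rho(a^-1) = [[-2, 3], [1, -2]]
... * rho(b^-1) = [[-1, -2], [1, 1]]  ->  [[5, 7], [-3, -4]]
... * rho(a) = [[-2, -3], [-1, -2]]  ->  [[-17, -29], [10, 17]]
... * rho(a) = [[-2, -3], [-1, -2]]  ->  [[63, 109], [-37, -64]]
... * rho(b) = [[1, 2], [-1, -1]]  ->  [[-46, 17], [27, -10]]
... * rho(a) = [[-2, -3], [-1, -2]]  ->  [[75, 104], [-44, -61]]
... * rho(b^-1) = [[-1, -2], [1, 1]]  ->  [[29, -46], [-17, 27]]
... * rho(b^-1) = [[-1, -2], [1, 1]]  ->  [[-75, -104], [44, 61]]
... * rho(a) = [[-2, -3], [-1, -2]]  ->  [[254, 433], [-149, -254]]
... * rho(b) = [[1, 2], [-1, -1]]  ->  [[-179, 75], [105, -44]]
... * rho(a) = [[-2, -3], [-1, -2]]  ->  [[283, 387], [-166, -227]]
... * rho(b^-1) = [[-1, -2], [1, 1]]  ->  [[104, -179], [-61, 105]]
... * rho(a^-1) = [[-2, 3], [1, -2]]  ->  [[-387, 670], [227, -393]]
... * rho(b^-1) = [[-1, -2], [1, 1]]  ->  [[1057, 1444], [-620, -847]]
... * rho(a) = [[-2, -3], [-1, -2]]  ->  [[-3558, -6059], [2087, 3554]]
... * rho(b^-1) = [[-1, -2], [1, 1]]  ->  [[-2501, 1057], [1467, -620]]
... * rho(a^-1) = [[-2, 3], [1, -2]]  ->  [[6059, -9617], [-3554, 5641]]
... * rho(a^-1) = [[-2, 3], [1, -2]]  ->  [[-21735, 37411], [12749, -21944]]
tr = -21735 + -21944 = -43679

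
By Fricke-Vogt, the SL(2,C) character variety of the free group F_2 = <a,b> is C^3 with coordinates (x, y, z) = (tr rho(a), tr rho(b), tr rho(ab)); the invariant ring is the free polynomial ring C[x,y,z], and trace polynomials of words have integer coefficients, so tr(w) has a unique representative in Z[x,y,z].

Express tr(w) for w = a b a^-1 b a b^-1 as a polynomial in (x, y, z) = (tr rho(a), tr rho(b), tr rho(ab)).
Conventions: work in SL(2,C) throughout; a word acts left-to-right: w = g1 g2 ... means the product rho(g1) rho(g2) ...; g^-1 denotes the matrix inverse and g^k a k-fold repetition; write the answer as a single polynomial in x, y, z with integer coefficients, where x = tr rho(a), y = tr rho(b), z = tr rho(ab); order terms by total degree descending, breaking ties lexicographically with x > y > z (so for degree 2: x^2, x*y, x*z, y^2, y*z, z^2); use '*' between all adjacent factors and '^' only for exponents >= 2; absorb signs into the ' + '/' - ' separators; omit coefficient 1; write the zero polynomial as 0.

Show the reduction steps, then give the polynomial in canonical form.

x^2*y^2*z - x^3*y - x*y^3 - 2*x*y*z^2 + x^2*z + y^2*z + z^3 + 4*x*y - 3*z

tr(b^2 a) = tr(b) tr(a b) - tr(a)  (reduce the b square) = y*z - x
so tr(b^2) = tr(b) tr(b) - tr(1)  (reduce the b square) = y^2 - 2
so tr(b a^2 b) = tr(a) tr(b^2 a) - tr(b^2)  (reduce the a square) = x*y*z - x^2 - y^2 + 2
tr(b a b a) = tr(a b) tr(a b) - tr(1)  (split on a) = z^2 - 2
so tr(b a^2 b a) = tr(a) tr(b a b a) - tr(b a b)  (reduce the a square) = x*z^2 - y*z - x
reduce: tr(a b a^-1 b a) = tr(b a^2 b) tr(a) - tr(b a^2 b a)  (eliminate a^-1) = x^2*y*z - x^3 - x*y^2 - x*z^2 + y*z + 3*x
tr(a b a) = tr(a) tr(b a) - tr(b)  (reduce the a square) = x*z - y
reduce: tr(b a b a b) = tr(b) tr(a b a b) - tr(a b a)  (reduce the b square) = y*z^2 - x*z - y
tr(b a b a b a) = tr(b a) tr(b a b a) - tr(b^-1 a^-1)  (split on b) = z^3 - 3*z
reduce: tr(a b a^-1 b a b) = tr(b a b a b) tr(a) - tr(b a b a b a)  (eliminate a^-1) = x*y*z^2 - x^2*z - z^3 - x*y + 3*z
tr(a b a^-1 b a b^-1) = tr(a b a^-1 b a) tr(b) - tr(a b a^-1 b a b)  (eliminate b^-1) = x^2*y^2*z - x^3*y - x*y^3 - 2*x*y*z^2 + x^2*z + y^2*z + z^3 + 4*x*y - 3*z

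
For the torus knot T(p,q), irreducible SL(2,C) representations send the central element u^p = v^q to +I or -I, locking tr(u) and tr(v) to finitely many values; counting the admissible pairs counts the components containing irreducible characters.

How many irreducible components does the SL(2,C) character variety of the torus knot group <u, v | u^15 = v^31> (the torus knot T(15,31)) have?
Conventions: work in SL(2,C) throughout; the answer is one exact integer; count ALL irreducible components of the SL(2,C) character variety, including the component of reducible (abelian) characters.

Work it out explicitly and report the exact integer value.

For T(15,31): irreducibility forces the central element u^15 = v^31 to one of +I, -I.
On an irreducible component, tr(u) is locked at 2*cos(pi*alpha/15) for some alpha in 1..14, and tr(v) at 2*cos(pi*beta/31) for some beta in 1..30.
The two central values (-1)^alpha I and (-1)^beta I must be the same matrix, so alpha and beta share a parity.
count pairs: odd alpha (7 choices) x odd beta (15), plus even alpha (7) x even beta (15): 7*15 + 7*15 = 210.
That is 210 components of irreducible characters, and with the reducible (abelian) component the total is 211.

211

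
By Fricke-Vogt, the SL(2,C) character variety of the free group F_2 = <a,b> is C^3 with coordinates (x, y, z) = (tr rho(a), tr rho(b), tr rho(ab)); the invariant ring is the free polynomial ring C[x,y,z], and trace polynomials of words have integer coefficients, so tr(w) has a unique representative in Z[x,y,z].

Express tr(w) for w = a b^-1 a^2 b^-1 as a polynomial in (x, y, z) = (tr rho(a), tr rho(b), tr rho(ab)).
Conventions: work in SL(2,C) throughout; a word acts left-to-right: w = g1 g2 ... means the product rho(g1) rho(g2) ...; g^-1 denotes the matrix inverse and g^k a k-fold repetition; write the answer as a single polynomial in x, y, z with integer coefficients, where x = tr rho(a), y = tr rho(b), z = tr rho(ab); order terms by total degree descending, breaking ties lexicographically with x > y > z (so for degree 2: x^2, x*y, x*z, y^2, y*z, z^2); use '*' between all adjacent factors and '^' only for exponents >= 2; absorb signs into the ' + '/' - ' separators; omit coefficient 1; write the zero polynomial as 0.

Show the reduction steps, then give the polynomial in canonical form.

tr(a^2) = tr(a) tr(a) - tr(1)   [square of a] = x^2 - 2
and tr(a^3) = tr(a) tr(a^2) - tr(a)   [square of a] = x^3 - 3*x
tr(b a^2) = tr(a) tr(b a) - tr(b)   [square of a] = x*z - y
tr(a^3 b) = tr(a) tr(b a^2) - tr(b a)   [square of a] = x^2*z - x*y - z
tr(a b^-1 a^2) = tr(a^3) tr(b) - tr(a^3 b)   [inverse elimination on b] = x^3*y - x^2*z - 2*x*y + z
next, tr(b a b a) = tr(b a) tr(b a) - tr(1)   [split at a repeated b] = z^2 - 2
tr(b a b) = tr(b) tr(a b) - tr(a)   [square of b] = y*z - x
next, tr(a^2 b a b) = tr(a) tr(b a b a) - tr(b a b)   [square of a] = x*z^2 - y*z - x
and tr(a b^-1 a^2 b) = tr(a^2 b a) tr(b) - tr(a^2 b a b)   [inverse elimination on b] = x^2*y*z - x*y^2 - x*z^2 + x
next, tr(a b^-1 a^2 b^-1) = tr(a b^-1 a^2) tr(b) - tr(a b^-1 a^2 b)   [inverse elimination on b] = x^3*y^2 - 2*x^2*y*z - x*y^2 + x*z^2 + y*z - x

x^3*y^2 - 2*x^2*y*z - x*y^2 + x*z^2 + y*z - x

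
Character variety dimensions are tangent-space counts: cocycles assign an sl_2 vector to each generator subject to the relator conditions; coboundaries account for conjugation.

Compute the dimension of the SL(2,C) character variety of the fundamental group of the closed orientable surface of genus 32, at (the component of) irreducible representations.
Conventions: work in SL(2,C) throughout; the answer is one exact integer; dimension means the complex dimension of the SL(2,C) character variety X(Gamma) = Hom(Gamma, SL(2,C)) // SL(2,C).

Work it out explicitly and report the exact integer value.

The genus-32 surface group: 2g = 64 generators, one relator prod [a_i, b_i].
Before the relator condition, cocycle space has dim 3*64 = 192.
d_2 is surjective at irreducible rho (its cokernel H^2 is dual to H^0 = 0), so dim Z^1 = 192 - 3 = 189.
dim B^1 = 3 (coboundaries, injective at irreducible rho).
Hence dim X = 189 - 3 = 186.

186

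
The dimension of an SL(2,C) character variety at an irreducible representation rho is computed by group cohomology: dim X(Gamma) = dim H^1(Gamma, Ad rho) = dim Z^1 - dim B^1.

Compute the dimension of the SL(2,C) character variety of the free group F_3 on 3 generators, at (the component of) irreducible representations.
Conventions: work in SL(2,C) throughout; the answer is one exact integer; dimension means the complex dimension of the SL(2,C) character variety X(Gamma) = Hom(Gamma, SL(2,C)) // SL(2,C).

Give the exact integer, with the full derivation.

The free group F_3: 3 generators, no relators.
Z^1(Gamma, Ad rho) = (sl_2)^3: a cocycle is a free choice of one sl_2 vector per generator, so dim Z^1 = 3*3 = 9.
At an irreducible rho the centralizer of the image in sl_2 is 0, so the coboundary map sl_2 -> Z^1 is injective: dim B^1 = 3.
dim X = dim H^1 = dim Z^1 - dim B^1 = 9 - 3 = 6.

6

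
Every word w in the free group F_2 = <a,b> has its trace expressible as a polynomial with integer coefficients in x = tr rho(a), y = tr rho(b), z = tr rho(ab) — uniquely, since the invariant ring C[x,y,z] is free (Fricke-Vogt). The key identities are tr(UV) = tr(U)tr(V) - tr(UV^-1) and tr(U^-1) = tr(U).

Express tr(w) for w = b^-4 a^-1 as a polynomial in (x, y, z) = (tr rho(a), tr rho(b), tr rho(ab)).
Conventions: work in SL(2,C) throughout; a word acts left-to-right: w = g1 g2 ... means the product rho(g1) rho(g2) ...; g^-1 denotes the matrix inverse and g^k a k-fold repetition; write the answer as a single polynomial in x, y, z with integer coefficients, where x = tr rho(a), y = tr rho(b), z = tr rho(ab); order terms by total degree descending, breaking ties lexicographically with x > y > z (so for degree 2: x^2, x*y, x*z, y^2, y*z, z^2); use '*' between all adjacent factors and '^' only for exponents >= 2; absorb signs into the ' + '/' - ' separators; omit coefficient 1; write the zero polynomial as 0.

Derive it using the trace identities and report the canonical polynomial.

y^3*z - x*y^2 - 2*y*z + x

tr(b^-1) = tr(b) = y
tr(b^-1 a) = tr(a) tr(b) - tr(a b) = x*y - z
tr(b^-1 a^-1) = tr(b^-1) tr(a) - tr(b^-1 a) = z
tr(b^-1 a^-1 b^-1) = tr(b^-1 a^-1) tr(b) - tr(b^-1 a^-1 b) = y*z - x
tr(b^-3 a^-1) = tr(b^-1 a^-1 b^-1) tr(b) - tr(b^-1 a^-1) = y^2*z - x*y - z
tr(b^-4 a^-1) = tr(b^-3 a^-1) tr(b) - tr(b^-3 a^-1 b) = y^3*z - x*y^2 - 2*y*z + x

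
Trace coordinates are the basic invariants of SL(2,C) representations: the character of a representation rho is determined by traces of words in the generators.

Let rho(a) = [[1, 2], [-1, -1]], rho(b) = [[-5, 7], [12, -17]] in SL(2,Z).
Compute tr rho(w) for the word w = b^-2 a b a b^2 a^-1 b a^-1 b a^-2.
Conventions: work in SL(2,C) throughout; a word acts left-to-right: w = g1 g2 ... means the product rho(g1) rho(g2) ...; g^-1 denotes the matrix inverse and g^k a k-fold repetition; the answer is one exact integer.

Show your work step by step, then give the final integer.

rho(b^-1) = [[-17, -7], [-12, -5]]
... * rho(b^-1) = [[-17, -7], [-12, -5]]  ->  [[373, 154], [264, 109]]
... * rho(a) = [[1, 2], [-1, -1]]  ->  [[219, 592], [155, 419]]
... * rho(b) = [[-5, 7], [12, -17]]  ->  [[6009, -8531], [4253, -6038]]
... * rho(a) = [[1, 2], [-1, -1]]  ->  [[14540, 20549], [10291, 14544]]
... * rho(b) = [[-5, 7], [12, -17]]  ->  [[173888, -247553], [123073, -175211]]
... * rho(b) = [[-5, 7], [12, -17]]  ->  [[-3840076, 5425617], [-2717897, 3840098]]
... * rho(a^-1) = [[-1, -2], [1, 1]]  ->  [[9265693, 13105769], [6557995, 9275892]]
... * rho(b) = [[-5, 7], [12, -17]]  ->  [[110940763, -157938222], [78520729, -111784199]]
... * rho(a^-1) = [[-1, -2], [1, 1]]  ->  [[-268878985, -379819748], [-190304928, -268825657]]
... * rho(b) = [[-5, 7], [12, -17]]  ->  [[-3213442051, 4574782821], [-2274383244, 3237901673]]
... * rho(a^-1) = [[-1, -2], [1, 1]]  ->  [[7788224872, 11001666923], [5512284917, 7786668161]]
... * rho(a^-1) = [[-1, -2], [1, 1]]  ->  [[3213442051, -4574782821], [2274383244, -3237901673]]
tr = 3213442051 + -3237901673 = -24459622

-24459622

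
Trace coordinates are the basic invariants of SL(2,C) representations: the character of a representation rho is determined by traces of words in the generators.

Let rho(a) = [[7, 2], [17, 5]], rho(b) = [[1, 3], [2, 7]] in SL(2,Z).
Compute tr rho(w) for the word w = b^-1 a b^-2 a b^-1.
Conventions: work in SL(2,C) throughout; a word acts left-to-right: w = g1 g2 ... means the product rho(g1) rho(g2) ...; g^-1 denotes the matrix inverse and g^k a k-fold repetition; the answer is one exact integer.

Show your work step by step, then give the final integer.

rho(b^-1) = [[7, -3], [-2, 1]]
... * rho(a) = [[7, 2], [17, 5]]  ->  [[-2, -1], [3, 1]]
... * rho(b^-1) = [[7, -3], [-2, 1]]  ->  [[-12, 5], [19, -8]]
... * rho(b^-1) = [[7, -3], [-2, 1]]  ->  [[-94, 41], [149, -65]]
... * rho(a) = [[7, 2], [17, 5]]  ->  [[39, 17], [-62, -27]]
... * rho(b^-1) = [[7, -3], [-2, 1]]  ->  [[239, -100], [-380, 159]]
tr = 239 + 159 = 398

398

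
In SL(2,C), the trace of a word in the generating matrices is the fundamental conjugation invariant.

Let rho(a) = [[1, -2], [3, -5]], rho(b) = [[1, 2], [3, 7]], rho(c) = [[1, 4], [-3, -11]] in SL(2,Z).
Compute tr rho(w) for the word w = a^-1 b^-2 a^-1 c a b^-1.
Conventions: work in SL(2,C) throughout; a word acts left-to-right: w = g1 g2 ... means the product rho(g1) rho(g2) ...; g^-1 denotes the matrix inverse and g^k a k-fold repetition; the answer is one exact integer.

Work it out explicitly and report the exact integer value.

369002

rho(a^-1) = [[-5, 2], [-3, 1]]
... * rho(b^-1) = [[7, -2], [-3, 1]]  ->  [[-41, 12], [-24, 7]]
... * rho(b^-1) = [[7, -2], [-3, 1]]  ->  [[-323, 94], [-189, 55]]
... * rho(a^-1) = [[-5, 2], [-3, 1]]  ->  [[1333, -552], [780, -323]]
... * rho(c) = [[1, 4], [-3, -11]]  ->  [[2989, 11404], [1749, 6673]]
... * rho(a) = [[1, -2], [3, -5]]  ->  [[37201, -62998], [21768, -36863]]
... * rho(b^-1) = [[7, -2], [-3, 1]]  ->  [[449401, -137400], [262965, -80399]]
tr = 449401 + -80399 = 369002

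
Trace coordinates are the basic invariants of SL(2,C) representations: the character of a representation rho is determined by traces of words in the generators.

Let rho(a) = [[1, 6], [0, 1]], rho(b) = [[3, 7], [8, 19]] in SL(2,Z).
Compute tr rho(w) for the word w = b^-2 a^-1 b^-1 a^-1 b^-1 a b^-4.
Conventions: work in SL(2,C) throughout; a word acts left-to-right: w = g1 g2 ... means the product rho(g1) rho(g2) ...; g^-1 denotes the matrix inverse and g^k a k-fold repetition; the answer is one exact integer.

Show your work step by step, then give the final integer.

-652095624574

rho(b^-1) = [[19, -7], [-8, 3]]
... * rho(b^-1) = [[19, -7], [-8, 3]]  ->  [[417, -154], [-176, 65]]
... * rho(a^-1) = [[1, -6], [0, 1]]  ->  [[417, -2656], [-176, 1121]]
... * rho(b^-1) = [[19, -7], [-8, 3]]  ->  [[29171, -10887], [-12312, 4595]]
... * rho(a^-1) = [[1, -6], [0, 1]]  ->  [[29171, -185913], [-12312, 78467]]
... * rho(b^-1) = [[19, -7], [-8, 3]]  ->  [[2041553, -761936], [-861664, 321585]]
... * rho(a) = [[1, 6], [0, 1]]  ->  [[2041553, 11487382], [-861664, -4848399]]
... * rho(b^-1) = [[19, -7], [-8, 3]]  ->  [[-53109549, 20171275], [22415576, -8513549]]
... * rho(b^-1) = [[19, -7], [-8, 3]]  ->  [[-1170451631, 432280668], [494004336, -182449679]]
... * rho(b^-1) = [[19, -7], [-8, 3]]  ->  [[-25696826333, 9490003421], [10845679816, -4005379389]]
... * rho(b^-1) = [[19, -7], [-8, 3]]  ->  [[-564159727695, 208347794594], [238110951616, -87935896879]]
tr = -564159727695 + -87935896879 = -652095624574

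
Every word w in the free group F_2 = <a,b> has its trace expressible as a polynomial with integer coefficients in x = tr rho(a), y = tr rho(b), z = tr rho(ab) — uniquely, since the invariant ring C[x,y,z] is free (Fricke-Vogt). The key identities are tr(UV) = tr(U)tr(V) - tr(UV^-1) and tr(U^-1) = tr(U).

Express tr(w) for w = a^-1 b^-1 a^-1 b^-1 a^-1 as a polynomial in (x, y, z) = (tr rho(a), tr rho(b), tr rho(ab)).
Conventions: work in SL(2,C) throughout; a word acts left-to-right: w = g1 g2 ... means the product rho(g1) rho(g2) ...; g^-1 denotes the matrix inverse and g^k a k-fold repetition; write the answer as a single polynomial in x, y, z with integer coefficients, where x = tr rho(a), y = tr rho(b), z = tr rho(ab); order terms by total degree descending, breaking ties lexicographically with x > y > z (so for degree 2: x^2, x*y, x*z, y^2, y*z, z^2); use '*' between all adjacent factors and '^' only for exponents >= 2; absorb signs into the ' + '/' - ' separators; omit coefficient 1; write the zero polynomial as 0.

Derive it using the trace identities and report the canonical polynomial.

reduce: trace(a^-1) = trace(a) = x
trace(a^-2) = trace(a^-1) * trace(a) - trace(1)  (eliminate a^-1) = x^2 - 2
so trace(b a^-1) = trace(b) * trace(a) - trace(b a)  (eliminate a^-1) = x*y - z
trace(a^-2 b) = trace(b a^-1) * trace(a) - trace(b)  (eliminate a^-1) = x^2*y - x*z - y
trace(b^-1 a^-2) = trace(a^-2) * trace(b) - trace(a^-2 b)  (eliminate b^-1) = x*z - y
so trace(a^-1 b^-1 a^-2) = trace(b^-1 a^-2) * trace(a) - trace(b^-1 a^-1)  (eliminate a^-1) = x^2*z - x*y - z
trace(b a b) = trace(b) * trace(a b) - trace(a)  (reduce the b square) = y*z - x
so trace(b a b a) = trace(b a) * trace(b a) - trace(1)  (split on b) = z^2 - 2
trace(a^-1 b a b) = trace(b a b) * trace(a) - trace(b a b a)  (eliminate a^-1) = x*y*z - x^2 - z^2 + 2
reduce: trace(b^-1 a^-1 b a) = trace(a^-1 b a) * trace(b) - trace(a^-1 b a b)  (eliminate b^-1) = -x*y*z + x^2 + y^2 + z^2 - 2
reduce: trace(a^-1 b a^-1 b^-1) = trace(b^-1 a^-1 b) * trace(a) - trace(b^-1 a^-1 b a)  (eliminate a^-1) = x*y*z - y^2 - z^2 + 2
trace(a^-1 b^-1 a^-2 b) = trace(a^-1 b a^-1 b^-1) * trace(a) - trace(a^-1 b a^-1 b^-1 a)  (eliminate a^-1) = x^2*y*z - x*y^2 - x*z^2 + x
reduce: trace(a^-1 b^-1 a^-1 b^-1 a^-1) = trace(a^-1 b^-1 a^-2) * trace(b) - trace(a^-1 b^-1 a^-2 b)  (eliminate b^-1) = x*z^2 - y*z - x

x*z^2 - y*z - x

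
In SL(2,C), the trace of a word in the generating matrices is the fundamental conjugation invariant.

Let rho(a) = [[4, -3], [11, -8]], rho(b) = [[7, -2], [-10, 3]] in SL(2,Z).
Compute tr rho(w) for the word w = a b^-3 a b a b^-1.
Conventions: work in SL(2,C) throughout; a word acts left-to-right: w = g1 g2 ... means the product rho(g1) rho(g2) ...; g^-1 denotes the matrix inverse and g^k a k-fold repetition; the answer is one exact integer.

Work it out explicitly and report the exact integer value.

rho(a) = [[4, -3], [11, -8]]
... * rho(b^-1) = [[3, 2], [10, 7]]  ->  [[-18, -13], [-47, -34]]
... * rho(b^-1) = [[3, 2], [10, 7]]  ->  [[-184, -127], [-481, -332]]
... * rho(b^-1) = [[3, 2], [10, 7]]  ->  [[-1822, -1257], [-4763, -3286]]
... * rho(a) = [[4, -3], [11, -8]]  ->  [[-21115, 15522], [-55198, 40577]]
... * rho(b) = [[7, -2], [-10, 3]]  ->  [[-303025, 88796], [-792156, 232127]]
... * rho(a) = [[4, -3], [11, -8]]  ->  [[-235344, 198707], [-615227, 519452]]
... * rho(b^-1) = [[3, 2], [10, 7]]  ->  [[1281038, 920261], [3348839, 2405710]]
tr = 1281038 + 2405710 = 3686748

3686748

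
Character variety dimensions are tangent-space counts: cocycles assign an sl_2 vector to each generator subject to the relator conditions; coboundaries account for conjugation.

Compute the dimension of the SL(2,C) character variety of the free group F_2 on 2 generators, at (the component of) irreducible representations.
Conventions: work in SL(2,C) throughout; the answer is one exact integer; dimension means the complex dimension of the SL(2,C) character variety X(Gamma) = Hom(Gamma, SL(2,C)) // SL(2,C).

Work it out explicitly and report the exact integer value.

3

The free group F_2: 2 generators, no relators.
So Z^1 = (sl_2)^2 in full: dim Z^1 = 6.
At an irreducible rho the centralizer of the image in sl_2 is 0, so the coboundary map sl_2 -> Z^1 is injective: dim B^1 = 3.
dim H^1 = 6 - 3 = 3, which is dim X.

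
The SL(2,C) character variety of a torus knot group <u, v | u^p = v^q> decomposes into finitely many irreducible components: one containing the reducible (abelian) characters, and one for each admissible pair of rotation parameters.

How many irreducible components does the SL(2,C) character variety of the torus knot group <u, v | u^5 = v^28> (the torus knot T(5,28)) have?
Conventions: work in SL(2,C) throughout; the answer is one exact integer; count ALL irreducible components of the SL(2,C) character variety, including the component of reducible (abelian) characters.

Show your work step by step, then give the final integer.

55

For T(5,28): irreducibility forces the central element u^5 = v^28 to one of +I, -I.
This locks tr(u) to 2*cos(pi*alpha/5), alpha in 1..4, and tr(v) to 2*cos(pi*beta/28), beta in 1..27, on each component of irreducible characters.
The two central values (-1)^alpha I and (-1)^beta I must be the same matrix, so alpha and beta share a parity.
Enumerate parity-matched pairs: 2*14 odd-odd plus 2*13 even-even gives 54.
Total: 54 irreducible-character components + 1 reducible (abelian) component = 55.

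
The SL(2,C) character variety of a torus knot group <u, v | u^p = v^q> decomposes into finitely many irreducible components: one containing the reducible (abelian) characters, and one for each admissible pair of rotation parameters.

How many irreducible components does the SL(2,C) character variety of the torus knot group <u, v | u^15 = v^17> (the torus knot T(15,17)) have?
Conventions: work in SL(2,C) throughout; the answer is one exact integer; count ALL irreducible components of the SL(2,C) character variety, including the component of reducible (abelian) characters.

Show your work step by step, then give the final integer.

113

Gamma = < u, v | u^15 = v^17 > (torus knot T(15,17)); the central element u^15 = v^17 acts as +I or -I in any irreducible SL(2,C) representation.
So on each irreducible component the traces are pinned: tr(u) = 2*cos(pi*alpha/15) with 1 <= alpha <= 14, tr(v) = 2*cos(pi*beta/17) with 1 <= beta <= 16.
u^15 = (-1)^alpha I and v^17 = (-1)^beta I must agree, so alpha and beta have equal parity.
count pairs: odd alpha (7 choices) x odd beta (8), plus even alpha (7) x even beta (8): 7*8 + 7*8 = 112.
components with irreducible characters: 112; plus the single component of reducible (abelian) characters: total 113.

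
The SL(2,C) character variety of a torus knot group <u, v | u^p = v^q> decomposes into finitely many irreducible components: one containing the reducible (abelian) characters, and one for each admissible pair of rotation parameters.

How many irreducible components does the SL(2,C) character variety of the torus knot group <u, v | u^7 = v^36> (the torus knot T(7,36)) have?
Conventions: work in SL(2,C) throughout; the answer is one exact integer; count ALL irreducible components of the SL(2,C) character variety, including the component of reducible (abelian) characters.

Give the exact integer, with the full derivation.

Gamma = < u, v | u^7 = v^36 > (torus knot T(7,36)); the central element u^7 = v^36 acts as +I or -I in any irreducible SL(2,C) representation.
This locks tr(u) to 2*cos(pi*alpha/7), alpha in 1..6, and tr(v) to 2*cos(pi*beta/36), beta in 1..35, on each component of irreducible characters.
Consistency of u^7 = (-1)^alpha I with v^36 = (-1)^beta I forces alpha = beta (mod 2).
Counting: 3 odd alphas x 18 odd betas + 3 even alphas x 17 even betas = 54 + 51 = 105.
That is 105 components of irreducible characters, and with the reducible (abelian) component the total is 106.

106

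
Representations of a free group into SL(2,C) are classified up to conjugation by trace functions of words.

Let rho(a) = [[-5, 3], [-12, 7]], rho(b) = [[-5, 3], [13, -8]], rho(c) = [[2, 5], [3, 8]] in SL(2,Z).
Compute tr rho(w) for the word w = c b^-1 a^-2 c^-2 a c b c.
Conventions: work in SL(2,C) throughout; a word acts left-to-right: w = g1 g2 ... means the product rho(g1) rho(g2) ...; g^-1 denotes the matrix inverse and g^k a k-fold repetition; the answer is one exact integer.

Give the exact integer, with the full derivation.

-527875

rho(c) = [[2, 5], [3, 8]]
... * rho(b^-1) = [[-8, -3], [-13, -5]]  ->  [[-81, -31], [-128, -49]]
... * rho(a^-1) = [[7, -3], [12, -5]]  ->  [[-939, 398], [-1484, 629]]
... * rho(a^-1) = [[7, -3], [12, -5]]  ->  [[-1797, 827], [-2840, 1307]]
... * rho(c^-1) = [[8, -5], [-3, 2]]  ->  [[-16857, 10639], [-26641, 16814]]
... * rho(c^-1) = [[8, -5], [-3, 2]]  ->  [[-166773, 105563], [-263570, 166833]]
... * rho(a) = [[-5, 3], [-12, 7]]  ->  [[-432891, 238622], [-684146, 377121]]
... * rho(c) = [[2, 5], [3, 8]]  ->  [[-149916, -255479], [-236929, -403762]]
... * rho(b) = [[-5, 3], [13, -8]]  ->  [[-2571647, 1594084], [-4064261, 2519309]]
... * rho(c) = [[2, 5], [3, 8]]  ->  [[-361042, -105563], [-570595, -166833]]
tr = -361042 + -166833 = -527875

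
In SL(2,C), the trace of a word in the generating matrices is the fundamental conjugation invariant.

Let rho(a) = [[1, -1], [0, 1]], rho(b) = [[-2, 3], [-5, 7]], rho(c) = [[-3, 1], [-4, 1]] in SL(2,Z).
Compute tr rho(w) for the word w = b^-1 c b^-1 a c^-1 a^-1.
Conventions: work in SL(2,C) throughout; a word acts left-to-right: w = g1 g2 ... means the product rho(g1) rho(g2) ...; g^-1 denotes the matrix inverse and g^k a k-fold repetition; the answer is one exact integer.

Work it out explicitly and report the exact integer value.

rho(b^-1) = [[7, -3], [5, -2]]
... * rho(c) = [[-3, 1], [-4, 1]]  ->  [[-9, 4], [-7, 3]]
... * rho(b^-1) = [[7, -3], [5, -2]]  ->  [[-43, 19], [-34, 15]]
... * rho(a) = [[1, -1], [0, 1]]  ->  [[-43, 62], [-34, 49]]
... * rho(c^-1) = [[1, -1], [4, -3]]  ->  [[205, -143], [162, -113]]
... * rho(a^-1) = [[1, 1], [0, 1]]  ->  [[205, 62], [162, 49]]
tr = 205 + 49 = 254

254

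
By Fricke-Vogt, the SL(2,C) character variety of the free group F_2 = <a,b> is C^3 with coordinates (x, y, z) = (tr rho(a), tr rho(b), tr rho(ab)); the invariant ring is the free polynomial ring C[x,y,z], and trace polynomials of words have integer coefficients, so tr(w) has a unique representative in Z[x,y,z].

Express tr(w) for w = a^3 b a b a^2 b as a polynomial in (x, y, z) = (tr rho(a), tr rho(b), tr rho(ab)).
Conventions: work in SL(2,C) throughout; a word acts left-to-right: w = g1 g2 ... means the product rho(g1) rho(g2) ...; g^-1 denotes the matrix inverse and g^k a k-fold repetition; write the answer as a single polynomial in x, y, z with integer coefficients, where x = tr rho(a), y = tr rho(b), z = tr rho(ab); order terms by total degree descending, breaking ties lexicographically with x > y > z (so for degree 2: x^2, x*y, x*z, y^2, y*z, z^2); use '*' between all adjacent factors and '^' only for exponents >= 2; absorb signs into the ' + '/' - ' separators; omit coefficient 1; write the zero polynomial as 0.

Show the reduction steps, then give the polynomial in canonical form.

x^3*z^3 - 2*x^2*y*z^2 - x^3*z + x*y^2*z - x*z^3 + x^2*y + y*z^2 + x*z - y

and trace(b a b a) = trace(a b) * trace(a b) - trace(1)   [split at repeated a] = z^2 - 2
next, trace(b a b a b a) = trace(b a b a) * trace(b a) - trace(a b)   [split at repeated b] = z^3 - 3*z
trace(a b a) = trace(a) * trace(b a) - trace(b) = x*z - y
and trace(b a b a b) = trace(b) * trace(a b a b) - trace(a b a) = y*z^2 - x*z - y
and trace(b a b a^2 b a) = trace(a) * trace(b a b a b a) - trace(b a b a b) = x*z^3 - y*z^2 - 2*x*z + y
trace(b a b) = trace(b) * trace(a b) - trace(a) = y*z - x
trace(a b a^2 b) = trace(a) * trace(b a b a) - trace(b a b) = x*z^2 - y*z - x
trace(a b a^2) = trace(a) * trace(a b a) - trace(a b) = x^2*z - x*y - z
and trace(b a b a^2 b) = trace(b) * trace(a b a^2 b) - trace(a b a^2) = x*y*z^2 - x^2*z - y^2*z + z
trace(b a b a^2 b a^2) = trace(a) * trace(b a b a^2 b a) - trace(b a b a^2 b) = x^2*z^3 - 2*x*y*z^2 - x^2*z + y^2*z + x*y - z
trace(a^3 b a b a^2 b) = trace(a) * trace(b a b a^2 b a^2) - trace(b a b a^2 b a) = x^3*z^3 - 2*x^2*y*z^2 - x^3*z + x*y^2*z - x*z^3 + x^2*y + y*z^2 + x*z - y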